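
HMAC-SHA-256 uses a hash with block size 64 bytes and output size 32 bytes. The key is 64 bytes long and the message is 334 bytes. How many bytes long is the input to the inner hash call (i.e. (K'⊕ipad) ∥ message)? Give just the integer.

Key is 64 ≤ 64 bytes, zero-padded: |K'| = 64.
Inner input = (K'⊕ipad) ∥ m → 64 + 334 = 398 bytes.

398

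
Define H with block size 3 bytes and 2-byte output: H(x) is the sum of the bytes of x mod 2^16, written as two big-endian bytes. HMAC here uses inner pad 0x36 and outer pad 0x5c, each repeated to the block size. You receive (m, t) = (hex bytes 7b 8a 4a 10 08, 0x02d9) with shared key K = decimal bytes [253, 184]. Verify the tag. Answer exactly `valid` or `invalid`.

Key decimal bytes [253, 184] = fd b8 is 2 bytes ≤ B = 3; zero-pad to 3 bytes: K' = fd b8 00.
K' ⊕ ipad = cb 8e 36; K' ⊕ opad = a1 e4 5c.
Inner hash: sum = 203+142+54+123+138+74+16+8 = 758 → 02 f6.
Outer hash (recomputed tag): sum = 161+228+92+2+246 = 729 → 02 d9.
Recomputed tag = 02d9; claimed = 02d9 → match.

valid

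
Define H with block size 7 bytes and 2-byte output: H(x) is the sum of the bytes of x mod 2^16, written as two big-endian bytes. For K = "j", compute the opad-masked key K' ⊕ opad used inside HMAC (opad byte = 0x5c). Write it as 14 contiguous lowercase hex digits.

365c5c5c5c5c5c

Key "j" = 6a is 1 byte ≤ B = 7; zero-pad to 7 bytes: K' = 6a 00 00 00 00 00 00.
XOR each byte with 0x5c: 6a⊕5c=36, 00⊕5c=5c, 00⊕5c=5c, 00⊕5c=5c, 00⊕5c=5c, 00⊕5c=5c, 00⊕5c=5c.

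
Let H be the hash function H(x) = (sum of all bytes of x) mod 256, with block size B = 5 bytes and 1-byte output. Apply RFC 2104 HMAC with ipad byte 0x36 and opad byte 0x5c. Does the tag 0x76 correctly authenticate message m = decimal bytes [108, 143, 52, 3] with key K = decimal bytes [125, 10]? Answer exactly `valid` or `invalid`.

invalid

Key decimal bytes [125, 10] = 7d 0a is 2 bytes ≤ B = 5; zero-pad to 5 bytes: K' = 7d 0a 00 00 00.
K' ⊕ ipad = 4b 3c 36 36 36; K' ⊕ opad = 21 56 5c 5c 5c.
Inner hash: sum = 75+60+54+54+54+108+143+52+3 = 603; mod 256 = 91 → 5b.
Outer hash (recomputed tag): sum = 33+86+92+92+92+91 = 486; mod 256 = 230 → e6.
Recomputed tag = e6; claimed = 76 → mismatch.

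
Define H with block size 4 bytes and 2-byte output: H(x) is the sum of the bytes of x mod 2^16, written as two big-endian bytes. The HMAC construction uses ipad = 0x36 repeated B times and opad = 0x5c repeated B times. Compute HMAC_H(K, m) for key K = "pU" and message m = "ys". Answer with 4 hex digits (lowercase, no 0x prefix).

Key "pU" = 70 55 is 2 bytes ≤ B = 4; zero-pad to 4 bytes: K' = 70 55 00 00.
K' ⊕ ipad = 46 63 36 36.  K' ⊕ opad = 2c 09 5c 5c.
Inner input = (K'⊕ipad) ∥ m = 46 63 36 36 ∥ 79 73.
Inner hash: sum = 70+99+54+54+121+115 = 513 → 02 01.
Outer input = (K'⊕opad) ∥ inner = 2c 09 5c 5c ∥ 02 01.
Outer hash (tag): sum = 44+9+92+92+2+1 = 240 → 00 f0.

00f0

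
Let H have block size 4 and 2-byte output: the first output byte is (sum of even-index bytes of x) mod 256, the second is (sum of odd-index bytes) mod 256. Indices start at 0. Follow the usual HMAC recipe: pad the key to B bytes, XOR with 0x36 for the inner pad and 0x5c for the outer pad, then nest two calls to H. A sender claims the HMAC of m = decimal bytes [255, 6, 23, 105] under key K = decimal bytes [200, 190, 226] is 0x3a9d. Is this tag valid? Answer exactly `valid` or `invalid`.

Key decimal bytes [200, 190, 226] = c8 be e2 is 3 bytes ≤ B = 4; zero-pad to 4 bytes: K' = c8 be e2 00.
K' ⊕ ipad = fe 88 d4 36; K' ⊕ opad = 94 e2 be 5c.
Inner hash: even-index sum = 744 mod 256 = 232; odd-index sum = 301 mod 256 = 45 → e8 2d.
Outer hash (recomputed tag): even-index sum = 570 mod 256 = 58; odd-index sum = 363 mod 256 = 107 → 3a 6b.
Recomputed tag = 3a6b; claimed = 3a9d → mismatch.

invalid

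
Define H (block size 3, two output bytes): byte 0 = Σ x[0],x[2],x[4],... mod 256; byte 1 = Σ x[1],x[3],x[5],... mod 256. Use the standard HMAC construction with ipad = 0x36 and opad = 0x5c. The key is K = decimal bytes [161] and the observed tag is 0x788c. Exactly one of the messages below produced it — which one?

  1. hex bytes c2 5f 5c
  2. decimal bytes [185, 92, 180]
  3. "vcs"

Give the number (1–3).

3

Key decimal bytes [161] = a1 is 1 byte ≤ B = 3; zero-pad to 3 bytes: K' = a1 00 00.
K' ⊕ ipad = 97 36 36; K' ⊕ opad = fd 5c 5c.
m1: inner = H(97 36 36 c2 5f 5c) = 2c 54; tag = H(fd 5c 5c 2c 54) = ad88
m2: inner = H(97 36 36 b9 5c b4) = 29 a3; tag = H(fd 5c 5c 29 a3) = fc85
m3: inner = H(97 36 36 76 63 73) = 30 1f; tag = H(fd 5c 5c 30 1f) = 788c ← matches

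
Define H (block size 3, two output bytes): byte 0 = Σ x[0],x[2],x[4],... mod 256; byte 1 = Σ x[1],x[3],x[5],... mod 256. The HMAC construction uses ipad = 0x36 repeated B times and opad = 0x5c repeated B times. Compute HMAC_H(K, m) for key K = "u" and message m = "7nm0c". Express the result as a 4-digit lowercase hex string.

c273

Key "u" = 75 is 1 byte ≤ B = 3; zero-pad to 3 bytes: K' = 75 00 00.
K' ⊕ ipad = 43 36 36.  K' ⊕ opad = 29 5c 5c.
Inner input = (K'⊕ipad) ∥ m = 43 36 36 ∥ 37 6e 6d 30 63.
Inner hash: even-index sum = 279 mod 256 = 23; odd-index sum = 317 mod 256 = 61 → 17 3d.
Outer input = (K'⊕opad) ∥ inner = 29 5c 5c ∥ 17 3d.
Outer hash (tag): even-index sum = 194 mod 256 = 194; odd-index sum = 115 mod 256 = 115 → c2 73.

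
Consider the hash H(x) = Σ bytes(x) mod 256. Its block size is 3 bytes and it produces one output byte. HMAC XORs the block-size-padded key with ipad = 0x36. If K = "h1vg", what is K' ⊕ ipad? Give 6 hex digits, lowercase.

Key "h1vg" = 68 31 76 67 is 4 bytes > B = 3, so hash it first: H(key) = 76, then zero-pad to 3 bytes: K' = 76 00 00.
XOR each byte with 0x36: 76⊕36=40, 00⊕36=36, 00⊕36=36.

403636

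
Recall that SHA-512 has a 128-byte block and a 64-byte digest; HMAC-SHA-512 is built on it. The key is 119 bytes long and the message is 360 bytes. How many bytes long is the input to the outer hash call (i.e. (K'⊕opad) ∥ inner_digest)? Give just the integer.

Key is 119 ≤ 128 bytes, zero-padded: |K'| = 128.
Outer input = (K'⊕opad) ∥ H(inner) → 128 + 64 = 192 bytes.

192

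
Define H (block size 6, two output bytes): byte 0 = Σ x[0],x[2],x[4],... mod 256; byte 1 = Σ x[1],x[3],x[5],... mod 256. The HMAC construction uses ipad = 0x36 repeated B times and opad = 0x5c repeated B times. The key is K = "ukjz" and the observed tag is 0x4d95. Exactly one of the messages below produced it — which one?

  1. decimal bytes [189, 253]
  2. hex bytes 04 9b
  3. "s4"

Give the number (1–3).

Key "ukjz" = 75 6b 6a 7a is 4 bytes ≤ B = 6; zero-pad to 6 bytes: K' = 75 6b 6a 7a 00 00.
K' ⊕ ipad = 43 5d 5c 4c 36 36; K' ⊕ opad = 29 37 36 26 5c 5c.
m1: inner = H(43 5d 5c 4c 36 36 bd fd) = 92 dc; tag = H(29 37 36 26 5c 5c 92 dc) = 4d95 ← matches
m2: inner = H(43 5d 5c 4c 36 36 04 9b) = d9 7a; tag = H(29 37 36 26 5c 5c d9 7a) = 9433
m3: inner = H(43 5d 5c 4c 36 36 73 34) = 48 13; tag = H(29 37 36 26 5c 5c 48 13) = 03cc

1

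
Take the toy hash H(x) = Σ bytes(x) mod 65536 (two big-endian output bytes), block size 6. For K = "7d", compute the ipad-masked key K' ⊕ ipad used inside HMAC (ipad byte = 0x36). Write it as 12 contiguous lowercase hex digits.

Key "7d" = 37 64 is 2 bytes ≤ B = 6; zero-pad to 6 bytes: K' = 37 64 00 00 00 00.
XOR each byte with 0x36: 37⊕36=01, 64⊕36=52, 00⊕36=36, 00⊕36=36, 00⊕36=36, 00⊕36=36.

015236363636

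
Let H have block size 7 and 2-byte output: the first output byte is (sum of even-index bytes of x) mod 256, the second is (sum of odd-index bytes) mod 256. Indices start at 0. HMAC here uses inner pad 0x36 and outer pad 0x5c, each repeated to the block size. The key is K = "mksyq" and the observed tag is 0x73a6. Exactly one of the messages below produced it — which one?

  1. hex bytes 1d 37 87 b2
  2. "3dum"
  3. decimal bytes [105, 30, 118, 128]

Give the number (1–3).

Key "mksyq" = 6d 6b 73 79 71 is 5 bytes ≤ B = 7; zero-pad to 7 bytes: K' = 6d 6b 73 79 71 00 00.
K' ⊕ ipad = 5b 5d 45 4f 47 36 36; K' ⊕ opad = 31 37 2f 25 2d 5c 5c.
m1: inner = H(5b 5d 45 4f 47 36 36 1d 37 87 b2) = 06 86; tag = H(31 37 2f 25 2d 5c 5c 06 86) = 6fbe
m2: inner = H(5b 5d 45 4f 47 36 36 33 64 75 6d) = ee 8a; tag = H(31 37 2f 25 2d 5c 5c ee 8a) = 73a6 ← matches
m3: inner = H(5b 5d 45 4f 47 36 36 69 1e 76 80) = bb c1; tag = H(31 37 2f 25 2d 5c 5c bb c1) = aa73

2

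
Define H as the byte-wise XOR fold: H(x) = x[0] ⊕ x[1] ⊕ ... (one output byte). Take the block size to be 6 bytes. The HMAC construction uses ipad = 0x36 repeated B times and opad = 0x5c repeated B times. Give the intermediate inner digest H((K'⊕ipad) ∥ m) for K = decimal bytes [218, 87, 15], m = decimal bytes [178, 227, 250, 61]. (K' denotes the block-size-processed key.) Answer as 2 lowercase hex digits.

Key decimal bytes [218, 87, 15] = da 57 0f is 3 bytes ≤ B = 6; zero-pad to 6 bytes: K' = da 57 0f 00 00 00.
K' ⊕ ipad = ec 61 39 36 36 36.
Inner input = ec 61 39 36 36 36 ∥ b2 e3 fa 3d.
Inner hash: XOR ec⊕61⊕39⊕36⊕36⊕36⊕b2⊕e3⊕fa⊕3d = 14.

14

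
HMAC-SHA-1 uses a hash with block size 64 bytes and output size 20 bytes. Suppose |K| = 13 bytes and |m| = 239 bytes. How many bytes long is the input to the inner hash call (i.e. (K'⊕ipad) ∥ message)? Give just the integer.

Key is 13 ≤ 64 bytes, zero-padded: |K'| = 64.
Inner input = (K'⊕ipad) ∥ m → 64 + 239 = 303 bytes.

303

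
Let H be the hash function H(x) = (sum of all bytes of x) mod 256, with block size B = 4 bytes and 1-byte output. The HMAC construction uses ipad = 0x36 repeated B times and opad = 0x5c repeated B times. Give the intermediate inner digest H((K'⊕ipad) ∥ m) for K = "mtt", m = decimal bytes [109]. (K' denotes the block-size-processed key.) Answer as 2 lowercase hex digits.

Key "mtt" = 6d 74 74 is 3 bytes ≤ B = 4; zero-pad to 4 bytes: K' = 6d 74 74 00.
K' ⊕ ipad = 5b 42 42 36.
Inner input = 5b 42 42 36 ∥ 6d.
Inner hash: sum = 91+66+66+54+109 = 386; mod 256 = 130 → 82.

82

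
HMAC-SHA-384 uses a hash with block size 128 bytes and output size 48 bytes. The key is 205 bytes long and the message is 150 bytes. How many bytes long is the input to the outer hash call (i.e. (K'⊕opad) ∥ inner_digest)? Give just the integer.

176

Key is 205 > 128 bytes, so it is hashed to 48 bytes then zero-padded to 128: |K'| = 128.
Outer input = (K'⊕opad) ∥ H(inner) → 128 + 48 = 176 bytes.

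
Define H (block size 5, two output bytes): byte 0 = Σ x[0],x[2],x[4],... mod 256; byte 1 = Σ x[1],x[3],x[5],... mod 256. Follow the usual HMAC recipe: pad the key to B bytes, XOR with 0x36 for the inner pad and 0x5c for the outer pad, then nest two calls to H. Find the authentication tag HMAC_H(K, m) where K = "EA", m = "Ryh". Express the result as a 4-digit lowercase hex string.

38d1

Key "EA" = 45 41 is 2 bytes ≤ B = 5; zero-pad to 5 bytes: K' = 45 41 00 00 00.
K' ⊕ ipad = 73 77 36 36 36.  K' ⊕ opad = 19 1d 5c 5c 5c.
Inner input = (K'⊕ipad) ∥ m = 73 77 36 36 36 ∥ 52 79 68.
Inner hash: even-index sum = 344 mod 256 = 88; odd-index sum = 359 mod 256 = 103 → 58 67.
Outer input = (K'⊕opad) ∥ inner = 19 1d 5c 5c 5c ∥ 58 67.
Outer hash (tag): even-index sum = 312 mod 256 = 56; odd-index sum = 209 mod 256 = 209 → 38 d1.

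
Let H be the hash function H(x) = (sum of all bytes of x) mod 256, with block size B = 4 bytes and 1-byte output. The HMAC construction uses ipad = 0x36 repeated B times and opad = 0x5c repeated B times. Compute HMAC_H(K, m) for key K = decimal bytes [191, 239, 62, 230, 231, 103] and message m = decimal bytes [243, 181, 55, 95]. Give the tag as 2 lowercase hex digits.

86

Key decimal bytes [191, 239, 62, 230, 231, 103] = bf ef 3e e6 e7 67 is 6 bytes > B = 4, so hash it first: H(key) = 20, then zero-pad to 4 bytes: K' = 20 00 00 00.
K' ⊕ ipad = 16 36 36 36.  K' ⊕ opad = 7c 5c 5c 5c.
Inner input = (K'⊕ipad) ∥ m = 16 36 36 36 ∥ f3 b5 37 5f.
Inner hash: sum = 22+54+54+54+243+181+55+95 = 758; mod 256 = 246 → f6.
Outer input = (K'⊕opad) ∥ inner = 7c 5c 5c 5c ∥ f6.
Outer hash (tag): sum = 124+92+92+92+246 = 646; mod 256 = 134 → 86.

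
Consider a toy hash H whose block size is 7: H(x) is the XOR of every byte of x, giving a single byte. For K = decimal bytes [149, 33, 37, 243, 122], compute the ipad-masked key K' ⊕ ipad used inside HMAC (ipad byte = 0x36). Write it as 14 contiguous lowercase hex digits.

Key decimal bytes [149, 33, 37, 243, 122] = 95 21 25 f3 7a is 5 bytes ≤ B = 7; zero-pad to 7 bytes: K' = 95 21 25 f3 7a 00 00.
XOR each byte with 0x36: 95⊕36=a3, 21⊕36=17, 25⊕36=13, f3⊕36=c5, 7a⊕36=4c, 00⊕36=36, 00⊕36=36.

a31713c54c3636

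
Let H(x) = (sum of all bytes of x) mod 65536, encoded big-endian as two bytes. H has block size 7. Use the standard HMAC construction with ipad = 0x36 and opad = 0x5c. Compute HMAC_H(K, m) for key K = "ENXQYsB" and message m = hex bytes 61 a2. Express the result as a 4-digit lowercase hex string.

017c

Key "ENXQYsB" = 45 4e 58 51 59 73 42 is exactly B = 7 bytes: K' = 45 4e 58 51 59 73 42.
K' ⊕ ipad = 73 78 6e 67 6f 45 74.  K' ⊕ opad = 19 12 04 0d 05 2f 1e.
Inner input = (K'⊕ipad) ∥ m = 73 78 6e 67 6f 45 74 ∥ 61 a2.
Inner hash: sum = 115+120+110+103+111+69+116+97+162 = 1003 → 03 eb.
Outer input = (K'⊕opad) ∥ inner = 19 12 04 0d 05 2f 1e ∥ 03 eb.
Outer hash (tag): sum = 25+18+4+13+5+47+30+3+235 = 380 → 01 7c.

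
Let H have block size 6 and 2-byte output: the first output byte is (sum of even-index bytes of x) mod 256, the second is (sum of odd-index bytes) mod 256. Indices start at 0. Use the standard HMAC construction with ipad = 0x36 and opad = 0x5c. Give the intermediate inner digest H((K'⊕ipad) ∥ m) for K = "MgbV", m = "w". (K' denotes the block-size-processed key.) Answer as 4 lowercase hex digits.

Key "MgbV" = 4d 67 62 56 is 4 bytes ≤ B = 6; zero-pad to 6 bytes: K' = 4d 67 62 56 00 00.
K' ⊕ ipad = 7b 51 54 60 36 36.
Inner input = 7b 51 54 60 36 36 ∥ 77.
Inner hash: even-index sum = 380 mod 256 = 124; odd-index sum = 231 mod 256 = 231 → 7c e7.

7ce7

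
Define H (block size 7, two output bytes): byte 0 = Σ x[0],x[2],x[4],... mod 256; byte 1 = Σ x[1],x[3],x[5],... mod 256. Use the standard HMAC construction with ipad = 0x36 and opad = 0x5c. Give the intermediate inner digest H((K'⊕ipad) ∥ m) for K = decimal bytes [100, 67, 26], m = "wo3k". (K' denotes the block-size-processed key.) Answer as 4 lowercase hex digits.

Key decimal bytes [100, 67, 26] = 64 43 1a is 3 bytes ≤ B = 7; zero-pad to 7 bytes: K' = 64 43 1a 00 00 00 00.
K' ⊕ ipad = 52 75 2c 36 36 36 36.
Inner input = 52 75 2c 36 36 36 36 ∥ 77 6f 33 6b.
Inner hash: even-index sum = 452 mod 256 = 196; odd-index sum = 395 mod 256 = 139 → c4 8b.

c48b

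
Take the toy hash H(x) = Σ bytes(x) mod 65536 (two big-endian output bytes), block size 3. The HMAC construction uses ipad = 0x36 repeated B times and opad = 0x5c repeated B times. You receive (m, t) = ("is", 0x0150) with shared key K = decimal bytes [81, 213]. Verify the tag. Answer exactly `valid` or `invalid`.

valid

Key decimal bytes [81, 213] = 51 d5 is 2 bytes ≤ B = 3; zero-pad to 3 bytes: K' = 51 d5 00.
K' ⊕ ipad = 67 e3 36; K' ⊕ opad = 0d 89 5c.
Inner hash: sum = 103+227+54+105+115 = 604 → 02 5c.
Outer hash (recomputed tag): sum = 13+137+92+2+92 = 336 → 01 50.
Recomputed tag = 0150; claimed = 0150 → match.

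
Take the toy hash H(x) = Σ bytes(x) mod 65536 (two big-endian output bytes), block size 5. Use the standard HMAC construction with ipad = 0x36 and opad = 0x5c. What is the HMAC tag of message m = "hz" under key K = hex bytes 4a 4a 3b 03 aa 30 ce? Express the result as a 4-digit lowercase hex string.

019e

Key hex bytes 4a 4a 3b 03 aa 30 ce is 7 bytes > B = 5, so hash it first: H(key) = 02 7a, then zero-pad to 5 bytes: K' = 02 7a 00 00 00.
K' ⊕ ipad = 34 4c 36 36 36.  K' ⊕ opad = 5e 26 5c 5c 5c.
Inner input = (K'⊕ipad) ∥ m = 34 4c 36 36 36 ∥ 68 7a.
Inner hash: sum = 52+76+54+54+54+104+122 = 516 → 02 04.
Outer input = (K'⊕opad) ∥ inner = 5e 26 5c 5c 5c ∥ 02 04.
Outer hash (tag): sum = 94+38+92+92+92+2+4 = 414 → 01 9e.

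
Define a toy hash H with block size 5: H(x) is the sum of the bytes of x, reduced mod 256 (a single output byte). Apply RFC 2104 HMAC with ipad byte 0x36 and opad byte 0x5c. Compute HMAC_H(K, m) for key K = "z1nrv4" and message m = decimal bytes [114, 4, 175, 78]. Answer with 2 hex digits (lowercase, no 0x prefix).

27

Key "z1nrv4" = 7a 31 6e 72 76 34 is 6 bytes > B = 5, so hash it first: H(key) = 35, then zero-pad to 5 bytes: K' = 35 00 00 00 00.
K' ⊕ ipad = 03 36 36 36 36.  K' ⊕ opad = 69 5c 5c 5c 5c.
Inner input = (K'⊕ipad) ∥ m = 03 36 36 36 36 ∥ 72 04 af 4e.
Inner hash: sum = 3+54+54+54+54+114+4+175+78 = 590; mod 256 = 78 → 4e.
Outer input = (K'⊕opad) ∥ inner = 69 5c 5c 5c 5c ∥ 4e.
Outer hash (tag): sum = 105+92+92+92+92+78 = 551; mod 256 = 39 → 27.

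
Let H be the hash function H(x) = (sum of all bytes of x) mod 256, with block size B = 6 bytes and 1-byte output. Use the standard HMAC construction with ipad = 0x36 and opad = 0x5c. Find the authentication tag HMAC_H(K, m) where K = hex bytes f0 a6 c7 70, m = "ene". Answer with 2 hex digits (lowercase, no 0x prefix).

Key hex bytes f0 a6 c7 70 is 4 bytes ≤ B = 6; zero-pad to 6 bytes: K' = f0 a6 c7 70 00 00.
K' ⊕ ipad = c6 90 f1 46 36 36.  K' ⊕ opad = ac fa 9b 2c 5c 5c.
Inner input = (K'⊕ipad) ∥ m = c6 90 f1 46 36 36 ∥ 65 6e 65.
Inner hash: sum = 198+144+241+70+54+54+101+110+101 = 1073; mod 256 = 49 → 31.
Outer input = (K'⊕opad) ∥ inner = ac fa 9b 2c 5c 5c ∥ 31.
Outer hash (tag): sum = 172+250+155+44+92+92+49 = 854; mod 256 = 86 → 56.

56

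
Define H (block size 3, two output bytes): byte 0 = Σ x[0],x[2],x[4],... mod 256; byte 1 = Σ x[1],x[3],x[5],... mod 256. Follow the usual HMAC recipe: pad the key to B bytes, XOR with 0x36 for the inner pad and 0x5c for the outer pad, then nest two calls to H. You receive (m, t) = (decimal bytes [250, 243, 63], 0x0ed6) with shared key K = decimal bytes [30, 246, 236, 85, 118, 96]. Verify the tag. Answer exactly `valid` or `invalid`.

valid

Key decimal bytes [30, 246, 236, 85, 118, 96] = 1e f6 ec 55 76 60 is 6 bytes > B = 3, so hash it first: H(key) = 80 ab, then zero-pad to 3 bytes: K' = 80 ab 00.
K' ⊕ ipad = b6 9d 36; K' ⊕ opad = dc f7 5c.
Inner hash: even-index sum = 479 mod 256 = 223; odd-index sum = 470 mod 256 = 214 → df d6.
Outer hash (recomputed tag): even-index sum = 526 mod 256 = 14; odd-index sum = 470 mod 256 = 214 → 0e d6.
Recomputed tag = 0ed6; claimed = 0ed6 → match.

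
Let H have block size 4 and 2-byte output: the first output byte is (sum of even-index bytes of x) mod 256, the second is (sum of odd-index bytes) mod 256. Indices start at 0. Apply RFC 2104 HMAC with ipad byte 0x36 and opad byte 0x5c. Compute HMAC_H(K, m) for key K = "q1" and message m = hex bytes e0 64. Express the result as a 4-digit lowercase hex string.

e66a

Key "q1" = 71 31 is 2 bytes ≤ B = 4; zero-pad to 4 bytes: K' = 71 31 00 00.
K' ⊕ ipad = 47 07 36 36.  K' ⊕ opad = 2d 6d 5c 5c.
Inner input = (K'⊕ipad) ∥ m = 47 07 36 36 ∥ e0 64.
Inner hash: even-index sum = 349 mod 256 = 93; odd-index sum = 161 mod 256 = 161 → 5d a1.
Outer input = (K'⊕opad) ∥ inner = 2d 6d 5c 5c ∥ 5d a1.
Outer hash (tag): even-index sum = 230 mod 256 = 230; odd-index sum = 362 mod 256 = 106 → e6 6a.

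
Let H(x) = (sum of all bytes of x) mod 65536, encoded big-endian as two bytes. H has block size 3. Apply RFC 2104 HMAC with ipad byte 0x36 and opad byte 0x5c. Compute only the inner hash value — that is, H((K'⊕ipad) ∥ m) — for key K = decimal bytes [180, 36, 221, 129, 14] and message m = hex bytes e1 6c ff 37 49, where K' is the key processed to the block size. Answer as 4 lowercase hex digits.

03a8

Key decimal bytes [180, 36, 221, 129, 14] = b4 24 dd 81 0e is 5 bytes > B = 3, so hash it first: H(key) = 02 44, then zero-pad to 3 bytes: K' = 02 44 00.
K' ⊕ ipad = 34 72 36.
Inner input = 34 72 36 ∥ e1 6c ff 37 49.
Inner hash: sum = 52+114+54+225+108+255+55+73 = 936 → 03 a8.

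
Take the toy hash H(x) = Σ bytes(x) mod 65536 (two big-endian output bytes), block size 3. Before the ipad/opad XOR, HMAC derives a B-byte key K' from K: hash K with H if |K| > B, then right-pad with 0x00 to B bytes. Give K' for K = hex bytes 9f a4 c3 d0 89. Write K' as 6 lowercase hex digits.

035f00

|K| = 5 > B = 3, so first hash the key.
H(K): sum = 159+164+195+208+137 = 863 → 03 5f.
Zero-pad H(K) = 03 5f to 3 bytes: K' = 03 5f 00.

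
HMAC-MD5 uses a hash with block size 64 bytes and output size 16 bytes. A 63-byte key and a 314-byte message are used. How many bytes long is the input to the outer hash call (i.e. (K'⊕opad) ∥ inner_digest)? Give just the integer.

Key is 63 ≤ 64 bytes, zero-padded: |K'| = 64.
Outer input = (K'⊕opad) ∥ H(inner) → 64 + 16 = 80 bytes.

80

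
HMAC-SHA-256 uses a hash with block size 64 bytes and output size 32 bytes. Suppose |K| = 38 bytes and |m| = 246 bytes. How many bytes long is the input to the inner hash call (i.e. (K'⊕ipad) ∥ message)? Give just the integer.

310

Key is 38 ≤ 64 bytes, zero-padded: |K'| = 64.
Inner input = (K'⊕ipad) ∥ m → 64 + 246 = 310 bytes.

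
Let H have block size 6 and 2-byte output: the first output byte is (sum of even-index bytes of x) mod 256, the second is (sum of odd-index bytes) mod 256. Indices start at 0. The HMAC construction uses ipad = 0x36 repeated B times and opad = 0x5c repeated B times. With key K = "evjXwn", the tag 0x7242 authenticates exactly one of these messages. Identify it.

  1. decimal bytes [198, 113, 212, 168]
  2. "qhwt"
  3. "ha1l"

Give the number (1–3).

Key "evjXwn" = 65 76 6a 58 77 6e is exactly B = 6 bytes: K' = 65 76 6a 58 77 6e.
K' ⊕ ipad = 53 40 5c 6e 41 58; K' ⊕ opad = 39 2a 36 04 2b 32.
m1: inner = H(53 40 5c 6e 41 58 c6 71 d4 a8) = 8a 1f; tag = H(39 2a 36 04 2b 32 8a 1f) = 247f
m2: inner = H(53 40 5c 6e 41 58 71 68 77 74) = d8 e2; tag = H(39 2a 36 04 2b 32 d8 e2) = 7242 ← matches
m3: inner = H(53 40 5c 6e 41 58 68 61 31 6c) = 89 d3; tag = H(39 2a 36 04 2b 32 89 d3) = 2333

2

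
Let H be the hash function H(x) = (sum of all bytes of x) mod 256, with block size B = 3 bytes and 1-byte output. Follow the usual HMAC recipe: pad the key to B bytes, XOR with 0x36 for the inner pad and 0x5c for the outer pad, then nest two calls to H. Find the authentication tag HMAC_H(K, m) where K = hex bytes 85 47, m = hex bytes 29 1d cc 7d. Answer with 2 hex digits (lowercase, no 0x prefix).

39

Key hex bytes 85 47 is 2 bytes ≤ B = 3; zero-pad to 3 bytes: K' = 85 47 00.
K' ⊕ ipad = b3 71 36.  K' ⊕ opad = d9 1b 5c.
Inner input = (K'⊕ipad) ∥ m = b3 71 36 ∥ 29 1d cc 7d.
Inner hash: sum = 179+113+54+41+29+204+125 = 745; mod 256 = 233 → e9.
Outer input = (K'⊕opad) ∥ inner = d9 1b 5c ∥ e9.
Outer hash (tag): sum = 217+27+92+233 = 569; mod 256 = 57 → 39.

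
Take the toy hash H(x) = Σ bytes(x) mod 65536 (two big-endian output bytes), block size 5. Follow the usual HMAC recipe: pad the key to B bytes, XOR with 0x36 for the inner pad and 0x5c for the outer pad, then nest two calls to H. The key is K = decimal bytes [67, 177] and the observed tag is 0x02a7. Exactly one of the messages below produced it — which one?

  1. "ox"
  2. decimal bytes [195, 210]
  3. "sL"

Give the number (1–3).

1

Key decimal bytes [67, 177] = 43 b1 is 2 bytes ≤ B = 5; zero-pad to 5 bytes: K' = 43 b1 00 00 00.
K' ⊕ ipad = 75 87 36 36 36; K' ⊕ opad = 1f ed 5c 5c 5c.
m1: inner = H(75 87 36 36 36 6f 78) = 02 85; tag = H(1f ed 5c 5c 5c 02 85) = 02a7 ← matches
m2: inner = H(75 87 36 36 36 c3 d2) = 03 33; tag = H(1f ed 5c 5c 5c 03 33) = 0256
m3: inner = H(75 87 36 36 36 73 4c) = 02 5d; tag = H(1f ed 5c 5c 5c 02 5d) = 027f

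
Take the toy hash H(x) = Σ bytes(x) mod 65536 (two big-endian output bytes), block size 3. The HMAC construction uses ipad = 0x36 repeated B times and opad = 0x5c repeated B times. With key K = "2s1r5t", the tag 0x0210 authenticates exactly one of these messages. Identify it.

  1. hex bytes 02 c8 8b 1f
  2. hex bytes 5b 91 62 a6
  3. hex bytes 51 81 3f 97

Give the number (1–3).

1

Key "2s1r5t" = 32 73 31 72 35 74 is 6 bytes > B = 3, so hash it first: H(key) = 01 f1, then zero-pad to 3 bytes: K' = 01 f1 00.
K' ⊕ ipad = 37 c7 36; K' ⊕ opad = 5d ad 5c.
m1: inner = H(37 c7 36 02 c8 8b 1f) = 02 a8; tag = H(5d ad 5c 02 a8) = 0210 ← matches
m2: inner = H(37 c7 36 5b 91 62 a6) = 03 28; tag = H(5d ad 5c 03 28) = 0191
m3: inner = H(37 c7 36 51 81 3f 97) = 02 dc; tag = H(5d ad 5c 02 dc) = 0244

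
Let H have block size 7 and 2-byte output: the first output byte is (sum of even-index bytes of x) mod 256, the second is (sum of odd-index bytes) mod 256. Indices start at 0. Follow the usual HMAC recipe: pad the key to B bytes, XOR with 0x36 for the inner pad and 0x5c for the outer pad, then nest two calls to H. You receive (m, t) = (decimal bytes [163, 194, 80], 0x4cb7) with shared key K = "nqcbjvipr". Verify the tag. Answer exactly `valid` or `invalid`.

invalid

Key "nqcbjvipr" = 6e 71 63 62 6a 76 69 70 72 is 9 bytes > B = 7, so hash it first: H(key) = 16 b9, then zero-pad to 7 bytes: K' = 16 b9 00 00 00 00 00.
K' ⊕ ipad = 20 8f 36 36 36 36 36; K' ⊕ opad = 4a e5 5c 5c 5c 5c 5c.
Inner hash: even-index sum = 388 mod 256 = 132; odd-index sum = 494 mod 256 = 238 → 84 ee.
Outer hash (recomputed tag): even-index sum = 588 mod 256 = 76; odd-index sum = 545 mod 256 = 33 → 4c 21.
Recomputed tag = 4c21; claimed = 4cb7 → mismatch.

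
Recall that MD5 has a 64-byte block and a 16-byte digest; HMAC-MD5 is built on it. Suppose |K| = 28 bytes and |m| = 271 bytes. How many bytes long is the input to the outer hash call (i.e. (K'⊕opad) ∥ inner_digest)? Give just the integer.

Key is 28 ≤ 64 bytes, zero-padded: |K'| = 64.
Outer input = (K'⊕opad) ∥ H(inner) → 64 + 16 = 80 bytes.

80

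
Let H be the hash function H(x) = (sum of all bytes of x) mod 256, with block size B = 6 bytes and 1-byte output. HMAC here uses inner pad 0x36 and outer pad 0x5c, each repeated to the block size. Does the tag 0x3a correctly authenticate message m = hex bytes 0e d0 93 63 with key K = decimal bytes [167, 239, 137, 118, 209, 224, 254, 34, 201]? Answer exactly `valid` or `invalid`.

Key decimal bytes [167, 239, 137, 118, 209, 224, 254, 34, 201] = a7 ef 89 76 d1 e0 fe 22 c9 is 9 bytes > B = 6, so hash it first: H(key) = 2f, then zero-pad to 6 bytes: K' = 2f 00 00 00 00 00.
K' ⊕ ipad = 19 36 36 36 36 36; K' ⊕ opad = 73 5c 5c 5c 5c 5c.
Inner hash: sum = 25+54+54+54+54+54+14+208+147+99 = 763; mod 256 = 251 → fb.
Outer hash (recomputed tag): sum = 115+92+92+92+92+92+251 = 826; mod 256 = 58 → 3a.
Recomputed tag = 3a; claimed = 3a → match.

valid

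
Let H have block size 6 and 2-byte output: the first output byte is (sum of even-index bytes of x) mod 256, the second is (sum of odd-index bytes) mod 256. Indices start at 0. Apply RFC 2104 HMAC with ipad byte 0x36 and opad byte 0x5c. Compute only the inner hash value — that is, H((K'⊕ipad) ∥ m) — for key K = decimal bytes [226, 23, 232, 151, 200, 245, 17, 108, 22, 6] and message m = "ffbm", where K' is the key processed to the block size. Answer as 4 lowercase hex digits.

c362

Key decimal bytes [226, 23, 232, 151, 200, 245, 17, 108, 22, 6] = e2 17 e8 97 c8 f5 11 6c 16 06 is 10 bytes > B = 6, so hash it first: H(key) = b9 15, then zero-pad to 6 bytes: K' = b9 15 00 00 00 00.
K' ⊕ ipad = 8f 23 36 36 36 36.
Inner input = 8f 23 36 36 36 36 ∥ 66 66 62 6d.
Inner hash: even-index sum = 451 mod 256 = 195; odd-index sum = 354 mod 256 = 98 → c3 62.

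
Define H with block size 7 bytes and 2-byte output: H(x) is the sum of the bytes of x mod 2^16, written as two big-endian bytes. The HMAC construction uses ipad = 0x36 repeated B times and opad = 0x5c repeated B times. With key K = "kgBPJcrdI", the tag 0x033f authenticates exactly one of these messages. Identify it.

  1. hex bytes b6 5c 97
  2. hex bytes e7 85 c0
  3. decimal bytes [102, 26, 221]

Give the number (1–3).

Key "kgBPJcrdI" = 6b 67 42 50 4a 63 72 64 49 is 9 bytes > B = 7, so hash it first: H(key) = 03 30, then zero-pad to 7 bytes: K' = 03 30 00 00 00 00 00.
K' ⊕ ipad = 35 06 36 36 36 36 36; K' ⊕ opad = 5f 6c 5c 5c 5c 5c 5c.
m1: inner = H(35 06 36 36 36 36 36 b6 5c 97) = 02 f2; tag = H(5f 6c 5c 5c 5c 5c 5c 02 f2) = 038b
m2: inner = H(35 06 36 36 36 36 36 e7 85 c0) = 03 75; tag = H(5f 6c 5c 5c 5c 5c 5c 03 75) = 030f
m3: inner = H(35 06 36 36 36 36 36 66 1a dd) = 02 a6; tag = H(5f 6c 5c 5c 5c 5c 5c 02 a6) = 033f ← matches

3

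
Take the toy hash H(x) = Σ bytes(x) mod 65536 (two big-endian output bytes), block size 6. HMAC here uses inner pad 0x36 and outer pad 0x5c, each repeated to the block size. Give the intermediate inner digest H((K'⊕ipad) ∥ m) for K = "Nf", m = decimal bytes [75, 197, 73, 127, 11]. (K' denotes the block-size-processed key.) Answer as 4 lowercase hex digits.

0383

Key "Nf" = 4e 66 is 2 bytes ≤ B = 6; zero-pad to 6 bytes: K' = 4e 66 00 00 00 00.
K' ⊕ ipad = 78 50 36 36 36 36.
Inner input = 78 50 36 36 36 36 ∥ 4b c5 49 7f 0b.
Inner hash: sum = 120+80+54+54+54+54+75+197+73+127+11 = 899 → 03 83.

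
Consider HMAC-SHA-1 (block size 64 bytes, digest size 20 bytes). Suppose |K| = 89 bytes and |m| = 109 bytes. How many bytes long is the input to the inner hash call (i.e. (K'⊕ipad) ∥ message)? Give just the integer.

Key is 89 > 64 bytes, so it is hashed to 20 bytes then zero-padded to 64: |K'| = 64.
Inner input = (K'⊕ipad) ∥ m → 64 + 109 = 173 bytes.

173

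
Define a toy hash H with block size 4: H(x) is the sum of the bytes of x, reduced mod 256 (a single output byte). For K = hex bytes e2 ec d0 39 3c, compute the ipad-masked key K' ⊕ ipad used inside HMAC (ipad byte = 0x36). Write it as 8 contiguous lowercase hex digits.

Key hex bytes e2 ec d0 39 3c is 5 bytes > B = 4, so hash it first: H(key) = 13, then zero-pad to 4 bytes: K' = 13 00 00 00.
XOR each byte with 0x36: 13⊕36=25, 00⊕36=36, 00⊕36=36, 00⊕36=36.

25363636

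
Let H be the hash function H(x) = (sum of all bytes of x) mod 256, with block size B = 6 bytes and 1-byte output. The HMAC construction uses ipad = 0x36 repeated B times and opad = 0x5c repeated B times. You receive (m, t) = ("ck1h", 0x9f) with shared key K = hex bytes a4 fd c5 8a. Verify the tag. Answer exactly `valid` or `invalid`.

valid

Key hex bytes a4 fd c5 8a is 4 bytes ≤ B = 6; zero-pad to 6 bytes: K' = a4 fd c5 8a 00 00.
K' ⊕ ipad = 92 cb f3 bc 36 36; K' ⊕ opad = f8 a1 99 d6 5c 5c.
Inner hash: sum = 146+203+243+188+54+54+99+107+49+104 = 1247; mod 256 = 223 → df.
Outer hash (recomputed tag): sum = 248+161+153+214+92+92+223 = 1183; mod 256 = 159 → 9f.
Recomputed tag = 9f; claimed = 9f → match.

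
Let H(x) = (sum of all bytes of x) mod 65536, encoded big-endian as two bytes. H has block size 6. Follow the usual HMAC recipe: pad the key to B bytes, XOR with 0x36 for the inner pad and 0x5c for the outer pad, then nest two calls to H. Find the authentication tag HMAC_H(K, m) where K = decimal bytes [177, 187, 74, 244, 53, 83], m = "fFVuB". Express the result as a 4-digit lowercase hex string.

0381

Key decimal bytes [177, 187, 74, 244, 53, 83] = b1 bb 4a f4 35 53 is exactly B = 6 bytes: K' = b1 bb 4a f4 35 53.
K' ⊕ ipad = 87 8d 7c c2 03 65.  K' ⊕ opad = ed e7 16 a8 69 0f.
Inner input = (K'⊕ipad) ∥ m = 87 8d 7c c2 03 65 ∥ 66 46 56 75 42.
Inner hash: sum = 135+141+124+194+3+101+102+70+86+117+66 = 1139 → 04 73.
Outer input = (K'⊕opad) ∥ inner = ed e7 16 a8 69 0f ∥ 04 73.
Outer hash (tag): sum = 237+231+22+168+105+15+4+115 = 897 → 03 81.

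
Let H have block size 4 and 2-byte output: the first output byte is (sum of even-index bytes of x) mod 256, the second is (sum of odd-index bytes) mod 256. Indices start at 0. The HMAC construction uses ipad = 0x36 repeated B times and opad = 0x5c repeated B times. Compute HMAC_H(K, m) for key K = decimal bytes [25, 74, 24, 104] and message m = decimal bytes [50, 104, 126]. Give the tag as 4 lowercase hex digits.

968c

Key decimal bytes [25, 74, 24, 104] = 19 4a 18 68 is exactly B = 4 bytes: K' = 19 4a 18 68.
K' ⊕ ipad = 2f 7c 2e 5e.  K' ⊕ opad = 45 16 44 34.
Inner input = (K'⊕ipad) ∥ m = 2f 7c 2e 5e ∥ 32 68 7e.
Inner hash: even-index sum = 269 mod 256 = 13; odd-index sum = 322 mod 256 = 66 → 0d 42.
Outer input = (K'⊕opad) ∥ inner = 45 16 44 34 ∥ 0d 42.
Outer hash (tag): even-index sum = 150 mod 256 = 150; odd-index sum = 140 mod 256 = 140 → 96 8c.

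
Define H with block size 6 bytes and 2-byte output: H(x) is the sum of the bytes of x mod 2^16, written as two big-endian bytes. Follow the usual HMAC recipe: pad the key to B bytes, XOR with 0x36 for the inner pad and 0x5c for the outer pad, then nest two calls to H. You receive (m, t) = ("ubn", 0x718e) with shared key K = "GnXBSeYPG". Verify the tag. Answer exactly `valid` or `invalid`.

Key "GnXBSeYPG" = 47 6e 58 42 53 65 59 50 47 is 9 bytes > B = 6, so hash it first: H(key) = 02 f7, then zero-pad to 6 bytes: K' = 02 f7 00 00 00 00.
K' ⊕ ipad = 34 c1 36 36 36 36; K' ⊕ opad = 5e ab 5c 5c 5c 5c.
Inner hash: sum = 52+193+54+54+54+54+117+98+110 = 786 → 03 12.
Outer hash (recomputed tag): sum = 94+171+92+92+92+92+3+18 = 654 → 02 8e.
Recomputed tag = 028e; claimed = 718e → mismatch.

invalid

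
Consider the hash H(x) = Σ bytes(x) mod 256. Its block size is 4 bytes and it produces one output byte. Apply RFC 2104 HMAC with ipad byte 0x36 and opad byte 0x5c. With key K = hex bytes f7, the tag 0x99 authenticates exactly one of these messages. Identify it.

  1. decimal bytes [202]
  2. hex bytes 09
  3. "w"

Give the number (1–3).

3

Key hex bytes f7 is 1 byte ≤ B = 4; zero-pad to 4 bytes: K' = f7 00 00 00.
K' ⊕ ipad = c1 36 36 36; K' ⊕ opad = ab 5c 5c 5c.
m1: inner = H(c1 36 36 36 ca) = 2d; tag = H(ab 5c 5c 5c 2d) = ec
m2: inner = H(c1 36 36 36 09) = 6c; tag = H(ab 5c 5c 5c 6c) = 2b
m3: inner = H(c1 36 36 36 77) = da; tag = H(ab 5c 5c 5c da) = 99 ← matches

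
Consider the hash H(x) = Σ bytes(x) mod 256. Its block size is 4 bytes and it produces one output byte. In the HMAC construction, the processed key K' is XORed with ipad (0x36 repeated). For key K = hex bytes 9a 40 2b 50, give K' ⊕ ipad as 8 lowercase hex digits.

Key hex bytes 9a 40 2b 50 is exactly B = 4 bytes: K' = 9a 40 2b 50.
XOR each byte with 0x36: 9a⊕36=ac, 40⊕36=76, 2b⊕36=1d, 50⊕36=66.

ac761d66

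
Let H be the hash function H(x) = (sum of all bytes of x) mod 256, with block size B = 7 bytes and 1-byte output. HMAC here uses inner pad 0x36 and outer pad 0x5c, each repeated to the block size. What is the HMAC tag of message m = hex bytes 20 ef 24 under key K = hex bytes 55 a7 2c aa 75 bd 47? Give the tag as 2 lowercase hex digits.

ab

Key hex bytes 55 a7 2c aa 75 bd 47 is exactly B = 7 bytes: K' = 55 a7 2c aa 75 bd 47.
K' ⊕ ipad = 63 91 1a 9c 43 8b 71.  K' ⊕ opad = 09 fb 70 f6 29 e1 1b.
Inner input = (K'⊕ipad) ∥ m = 63 91 1a 9c 43 8b 71 ∥ 20 ef 24.
Inner hash: sum = 99+145+26+156+67+139+113+32+239+36 = 1052; mod 256 = 28 → 1c.
Outer input = (K'⊕opad) ∥ inner = 09 fb 70 f6 29 e1 1b ∥ 1c.
Outer hash (tag): sum = 9+251+112+246+41+225+27+28 = 939; mod 256 = 171 → ab.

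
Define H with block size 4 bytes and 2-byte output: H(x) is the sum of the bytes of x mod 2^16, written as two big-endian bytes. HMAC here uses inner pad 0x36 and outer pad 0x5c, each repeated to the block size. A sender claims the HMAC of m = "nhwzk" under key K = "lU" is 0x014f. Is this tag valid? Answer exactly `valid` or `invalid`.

Key "lU" = 6c 55 is 2 bytes ≤ B = 4; zero-pad to 4 bytes: K' = 6c 55 00 00.
K' ⊕ ipad = 5a 63 36 36; K' ⊕ opad = 30 09 5c 5c.
Inner hash: sum = 90+99+54+54+110+104+119+122+107 = 859 → 03 5b.
Outer hash (recomputed tag): sum = 48+9+92+92+3+91 = 335 → 01 4f.
Recomputed tag = 014f; claimed = 014f → match.

valid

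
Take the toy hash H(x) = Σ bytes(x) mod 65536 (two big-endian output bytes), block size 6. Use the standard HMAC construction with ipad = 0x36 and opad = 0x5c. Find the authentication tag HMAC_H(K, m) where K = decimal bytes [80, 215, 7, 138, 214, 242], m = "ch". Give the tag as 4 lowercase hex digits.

Key decimal bytes [80, 215, 7, 138, 214, 242] = 50 d7 07 8a d6 f2 is exactly B = 6 bytes: K' = 50 d7 07 8a d6 f2.
K' ⊕ ipad = 66 e1 31 bc e0 c4.  K' ⊕ opad = 0c 8b 5b d6 8a ae.
Inner input = (K'⊕ipad) ∥ m = 66 e1 31 bc e0 c4 ∥ 63 68.
Inner hash: sum = 102+225+49+188+224+196+99+104 = 1187 → 04 a3.
Outer input = (K'⊕opad) ∥ inner = 0c 8b 5b d6 8a ae ∥ 04 a3.
Outer hash (tag): sum = 12+139+91+214+138+174+4+163 = 935 → 03 a7.

03a7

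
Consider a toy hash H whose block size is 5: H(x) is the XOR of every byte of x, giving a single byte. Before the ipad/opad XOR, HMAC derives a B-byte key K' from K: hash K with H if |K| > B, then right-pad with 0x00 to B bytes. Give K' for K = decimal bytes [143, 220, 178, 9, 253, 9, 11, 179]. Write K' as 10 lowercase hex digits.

a400000000

|K| = 8 > B = 5, so first hash the key.
H(K): XOR 8f⊕dc⊕b2⊕09⊕fd⊕09⊕0b⊕b3 = a4.
Zero-pad H(K) = a4 to 5 bytes: K' = a4 00 00 00 00.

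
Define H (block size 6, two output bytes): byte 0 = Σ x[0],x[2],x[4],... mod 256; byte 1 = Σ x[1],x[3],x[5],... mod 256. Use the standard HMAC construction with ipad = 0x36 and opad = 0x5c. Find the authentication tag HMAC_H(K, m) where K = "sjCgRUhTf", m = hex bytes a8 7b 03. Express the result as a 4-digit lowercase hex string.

Key "sjCgRUhTf" = 73 6a 43 67 52 55 68 54 66 is 9 bytes > B = 6, so hash it first: H(key) = d6 7a, then zero-pad to 6 bytes: K' = d6 7a 00 00 00 00.
K' ⊕ ipad = e0 4c 36 36 36 36.  K' ⊕ opad = 8a 26 5c 5c 5c 5c.
Inner input = (K'⊕ipad) ∥ m = e0 4c 36 36 36 36 ∥ a8 7b 03.
Inner hash: even-index sum = 503 mod 256 = 247; odd-index sum = 307 mod 256 = 51 → f7 33.
Outer input = (K'⊕opad) ∥ inner = 8a 26 5c 5c 5c 5c ∥ f7 33.
Outer hash (tag): even-index sum = 569 mod 256 = 57; odd-index sum = 273 mod 256 = 17 → 39 11.

3911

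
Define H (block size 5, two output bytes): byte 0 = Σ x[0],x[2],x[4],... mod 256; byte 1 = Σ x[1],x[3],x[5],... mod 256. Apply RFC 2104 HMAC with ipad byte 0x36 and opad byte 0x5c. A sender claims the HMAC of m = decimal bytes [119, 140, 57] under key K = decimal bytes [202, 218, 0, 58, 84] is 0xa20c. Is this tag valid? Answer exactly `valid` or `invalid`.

valid

Key decimal bytes [202, 218, 0, 58, 84] = ca da 00 3a 54 is exactly B = 5 bytes: K' = ca da 00 3a 54.
K' ⊕ ipad = fc ec 36 0c 62; K' ⊕ opad = 96 86 5c 66 08.
Inner hash: even-index sum = 544 mod 256 = 32; odd-index sum = 424 mod 256 = 168 → 20 a8.
Outer hash (recomputed tag): even-index sum = 418 mod 256 = 162; odd-index sum = 268 mod 256 = 12 → a2 0c.
Recomputed tag = a20c; claimed = a20c → match.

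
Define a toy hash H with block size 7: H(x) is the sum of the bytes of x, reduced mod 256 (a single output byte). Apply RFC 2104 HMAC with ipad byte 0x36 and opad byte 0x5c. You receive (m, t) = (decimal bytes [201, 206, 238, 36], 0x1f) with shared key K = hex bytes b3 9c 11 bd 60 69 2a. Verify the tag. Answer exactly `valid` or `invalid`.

Key hex bytes b3 9c 11 bd 60 69 2a is exactly B = 7 bytes: K' = b3 9c 11 bd 60 69 2a.
K' ⊕ ipad = 85 aa 27 8b 56 5f 1c; K' ⊕ opad = ef c0 4d e1 3c 35 76.
Inner hash: sum = 133+170+39+139+86+95+28+201+206+238+36 = 1371; mod 256 = 91 → 5b.
Outer hash (recomputed tag): sum = 239+192+77+225+60+53+118+91 = 1055; mod 256 = 31 → 1f.
Recomputed tag = 1f; claimed = 1f → match.

valid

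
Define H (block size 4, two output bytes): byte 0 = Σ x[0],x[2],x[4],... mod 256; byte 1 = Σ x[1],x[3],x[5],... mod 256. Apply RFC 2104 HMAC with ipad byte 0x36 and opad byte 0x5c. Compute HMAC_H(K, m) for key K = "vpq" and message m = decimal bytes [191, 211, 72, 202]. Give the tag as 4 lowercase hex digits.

Key "vpq" = 76 70 71 is 3 bytes ≤ B = 4; zero-pad to 4 bytes: K' = 76 70 71 00.
K' ⊕ ipad = 40 46 47 36.  K' ⊕ opad = 2a 2c 2d 5c.
Inner input = (K'⊕ipad) ∥ m = 40 46 47 36 ∥ bf d3 48 ca.
Inner hash: even-index sum = 398 mod 256 = 142; odd-index sum = 537 mod 256 = 25 → 8e 19.
Outer input = (K'⊕opad) ∥ inner = 2a 2c 2d 5c ∥ 8e 19.
Outer hash (tag): even-index sum = 229 mod 256 = 229; odd-index sum = 161 mod 256 = 161 → e5 a1.

e5a1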